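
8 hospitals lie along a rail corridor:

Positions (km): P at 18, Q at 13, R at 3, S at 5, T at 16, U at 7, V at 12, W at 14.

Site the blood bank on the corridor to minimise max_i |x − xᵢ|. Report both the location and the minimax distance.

location 10.5, max distance 7.5

The 1-center on a line is the midpoint of the two extreme points: leftmost at 3, rightmost at 18.
Optimal location = (3 + 18)/2 = 10.5; maximum distance = (18 − 3)/2 = 7.5.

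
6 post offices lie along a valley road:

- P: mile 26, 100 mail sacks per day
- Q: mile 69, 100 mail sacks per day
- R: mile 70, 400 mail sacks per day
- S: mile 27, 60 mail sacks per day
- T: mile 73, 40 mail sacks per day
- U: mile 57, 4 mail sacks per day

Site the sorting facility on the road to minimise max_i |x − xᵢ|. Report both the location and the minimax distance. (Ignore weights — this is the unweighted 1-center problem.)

location 49.5, max distance 23.5

The 1-center on a line is the midpoint of the two extreme points: leftmost at 26, rightmost at 73.
Optimal location = (26 + 73)/2 = 49.5; maximum distance = (73 − 26)/2 = 23.5.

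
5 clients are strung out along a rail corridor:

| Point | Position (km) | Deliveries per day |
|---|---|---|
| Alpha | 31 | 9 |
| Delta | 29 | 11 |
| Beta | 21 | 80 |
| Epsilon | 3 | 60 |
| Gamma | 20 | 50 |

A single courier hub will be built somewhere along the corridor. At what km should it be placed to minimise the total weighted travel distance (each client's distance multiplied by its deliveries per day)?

x = 20

For a sum of weighted absolute distances on a line, the optimum is the weighted median (not the mean). Total weight W = 210; half-weight = 105.
Sort by position and accumulate weight:
  km 3 (Epsilon, w=60) → cum 60
  km 20 (Gamma, w=50) → cum 110  ≥ 105 → median here
  km 21 (Beta, w=80) → cum 190
  km 29 (Delta, w=11) → cum 201
  km 31 (Alpha, w=9) → cum 210
Optimal location: km 20.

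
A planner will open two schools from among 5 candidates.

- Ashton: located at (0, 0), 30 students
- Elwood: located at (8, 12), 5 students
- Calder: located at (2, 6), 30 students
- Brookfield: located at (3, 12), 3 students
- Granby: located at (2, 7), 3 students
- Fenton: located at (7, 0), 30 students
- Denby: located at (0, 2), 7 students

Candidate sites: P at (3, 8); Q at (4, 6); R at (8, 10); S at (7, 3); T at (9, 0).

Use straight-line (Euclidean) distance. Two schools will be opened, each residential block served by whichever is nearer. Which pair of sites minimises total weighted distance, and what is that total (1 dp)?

Evaluate every pair (each demand assigned to the nearer of the two):
  {Q, T}: total = 436.9
  {Q, S}: total = 466.9
  {P, T}: total = 478.6
  {P, S}: total = 480.8
  {Q, R}: total = 550.0
  {P, Q}: total = 565.4
  {R, S}: total = 588.3
  {S, T}: total = 606.9
  {R, T}: total = 657.1
  {P, R}: total = 664.9
Best pair: {Q, T} with total 436.9.

{Q, T}, total 436.9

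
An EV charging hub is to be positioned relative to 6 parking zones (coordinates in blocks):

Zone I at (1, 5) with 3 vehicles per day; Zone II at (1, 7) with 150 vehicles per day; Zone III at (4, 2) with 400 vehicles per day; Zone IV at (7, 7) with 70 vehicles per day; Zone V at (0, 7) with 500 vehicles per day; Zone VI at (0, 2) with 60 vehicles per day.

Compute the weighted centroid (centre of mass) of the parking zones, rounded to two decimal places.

The minimiser of Σwᵢ‖p−pᵢ‖² is the weighted centroid p* = (Σwᵢpᵢ)/(Σwᵢ).
Σwᵢ = 1183.
Σwᵢxᵢ = 3·1 + 150·1 + 400·4 + 70·7 + 500·0 + 60·0 = 2243.
Σwᵢyᵢ = 3·5 + 150·7 + 400·2 + 70·7 + 500·7 + 60·2 = 5975.
x* = 2243/1183 = 1.90, y* = 5975/1183 = 5.05.

(1.90, 5.05)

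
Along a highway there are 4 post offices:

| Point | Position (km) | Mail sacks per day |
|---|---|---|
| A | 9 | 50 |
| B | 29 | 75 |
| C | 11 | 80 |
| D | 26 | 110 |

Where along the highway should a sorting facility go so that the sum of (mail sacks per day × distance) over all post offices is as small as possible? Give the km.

x = 26

For a sum of weighted absolute distances on a line, the optimum is the weighted median (not the mean). Total weight W = 315; half-weight = 157.5.
Sort by position and accumulate weight:
  km 9 (A, w=50) → cum 50
  km 11 (C, w=80) → cum 130
  km 26 (D, w=110) → cum 240  ≥ 157.5 → median here
  km 29 (B, w=75) → cum 315
Optimal location: km 26.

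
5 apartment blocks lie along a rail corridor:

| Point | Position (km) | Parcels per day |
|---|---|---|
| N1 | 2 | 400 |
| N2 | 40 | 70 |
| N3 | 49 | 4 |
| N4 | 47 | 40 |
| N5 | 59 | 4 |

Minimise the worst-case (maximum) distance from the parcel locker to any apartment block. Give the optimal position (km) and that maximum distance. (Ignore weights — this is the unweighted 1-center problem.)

location 30.5, max distance 28.5

The 1-center on a line is the midpoint of the two extreme points: leftmost at 2, rightmost at 59.
Optimal location = (2 + 59)/2 = 30.5; maximum distance = (59 − 2)/2 = 28.5.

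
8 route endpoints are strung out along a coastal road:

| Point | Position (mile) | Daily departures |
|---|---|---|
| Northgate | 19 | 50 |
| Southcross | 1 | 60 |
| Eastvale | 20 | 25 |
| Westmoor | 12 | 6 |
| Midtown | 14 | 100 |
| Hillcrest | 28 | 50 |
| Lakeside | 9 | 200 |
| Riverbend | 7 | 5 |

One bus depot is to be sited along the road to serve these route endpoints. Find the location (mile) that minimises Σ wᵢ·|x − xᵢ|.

For a sum of weighted absolute distances on a line, the optimum is the weighted median (not the mean). Total weight W = 496; half-weight = 248.
Sort by position and accumulate weight:
  mile 1 (Southcross, w=60) → cum 60
  mile 7 (Riverbend, w=5) → cum 65
  mile 9 (Lakeside, w=200) → cum 265  ≥ 248 → median here
  mile 12 (Westmoor, w=6) → cum 271
  mile 14 (Midtown, w=100) → cum 371
  mile 19 (Northgate, w=50) → cum 421
  mile 20 (Eastvale, w=25) → cum 446
  mile 28 (Hillcrest, w=50) → cum 496
Optimal location: mile 9.

x = 9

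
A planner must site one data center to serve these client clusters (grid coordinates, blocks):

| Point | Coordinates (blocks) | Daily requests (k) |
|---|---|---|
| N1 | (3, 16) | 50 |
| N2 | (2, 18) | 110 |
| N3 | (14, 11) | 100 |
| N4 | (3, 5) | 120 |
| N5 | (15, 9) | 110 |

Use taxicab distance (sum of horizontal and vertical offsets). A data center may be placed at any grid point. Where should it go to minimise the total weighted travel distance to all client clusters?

Manhattan distance separates: Σwᵢ(|x−xᵢ|+|y−yᵢ|) = Σwᵢ|x−xᵢ| + Σwᵢ|y−yᵢ|, so x and y are optimised independently as 1-D weighted medians.
Total weight W = 490; half = 245.
x-coordinate, sorted with cumulative weight:
  x=2 (N2, w=110) cum 110
  x=3 (N1, w=50) cum 160
  x=3 (N4, w=120) cum 280  ← median
  x=14 (N3, w=100) cum 380
  x=15 (N5, w=110) cum 490
⇒ x* = 3
y-coordinate, sorted with cumulative weight:
  y=5 (N4, w=120) cum 120
  y=9 (N5, w=110) cum 230
  y=11 (N3, w=100) cum 330  ← median
  y=16 (N1, w=50) cum 380
  y=18 (N2, w=110) cum 490
⇒ y* = 11

(3, 11)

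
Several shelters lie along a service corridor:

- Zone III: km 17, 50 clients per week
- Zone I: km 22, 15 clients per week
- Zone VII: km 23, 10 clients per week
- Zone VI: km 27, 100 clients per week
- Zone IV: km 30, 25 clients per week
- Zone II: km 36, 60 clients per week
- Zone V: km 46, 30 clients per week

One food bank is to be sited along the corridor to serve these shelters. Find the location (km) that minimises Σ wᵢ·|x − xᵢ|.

x = 27

For a sum of weighted absolute distances on a line, the optimum is the weighted median (not the mean). Total weight W = 290; half-weight = 145.
Sort by position and accumulate weight:
  km 17 (Zone III, w=50) → cum 50
  km 22 (Zone I, w=15) → cum 65
  km 23 (Zone VII, w=10) → cum 75
  km 27 (Zone VI, w=100) → cum 175  ≥ 145 → median here
  km 30 (Zone IV, w=25) → cum 200
  km 36 (Zone II, w=60) → cum 260
  km 46 (Zone V, w=30) → cum 290
Optimal location: km 27.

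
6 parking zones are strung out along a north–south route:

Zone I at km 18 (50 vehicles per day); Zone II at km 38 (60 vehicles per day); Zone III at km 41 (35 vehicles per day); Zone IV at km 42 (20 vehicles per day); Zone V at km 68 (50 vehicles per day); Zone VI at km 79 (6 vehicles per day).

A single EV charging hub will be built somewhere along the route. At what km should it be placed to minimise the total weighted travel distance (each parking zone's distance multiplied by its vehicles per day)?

x = 41

For a sum of weighted absolute distances on a line, the optimum is the weighted median (not the mean). Total weight W = 221; half-weight = 110.5.
Sort by position and accumulate weight:
  km 18 (Zone I, w=50) → cum 50
  km 38 (Zone II, w=60) → cum 110
  km 41 (Zone III, w=35) → cum 145  ≥ 110.5 → median here
  km 42 (Zone IV, w=20) → cum 165
  km 68 (Zone V, w=50) → cum 215
  km 79 (Zone VI, w=6) → cum 221
Optimal location: km 41.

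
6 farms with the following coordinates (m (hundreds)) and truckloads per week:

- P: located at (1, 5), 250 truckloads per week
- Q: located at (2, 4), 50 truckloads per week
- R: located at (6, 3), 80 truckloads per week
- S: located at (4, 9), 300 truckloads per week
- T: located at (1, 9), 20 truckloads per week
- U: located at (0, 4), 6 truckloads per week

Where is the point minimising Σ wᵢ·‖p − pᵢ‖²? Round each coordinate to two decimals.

The minimiser of Σwᵢ‖p−pᵢ‖² is the weighted centroid p* = (Σwᵢpᵢ)/(Σwᵢ).
Σwᵢ = 706.
Σwᵢxᵢ = 250·1 + 50·2 + 80·6 + 300·4 + 20·1 + 6·0 = 2050.
Σwᵢyᵢ = 250·5 + 50·4 + 80·3 + 300·9 + 20·9 + 6·4 = 4594.
x* = 2050/706 = 2.90, y* = 4594/706 = 6.51.

(2.90, 6.51)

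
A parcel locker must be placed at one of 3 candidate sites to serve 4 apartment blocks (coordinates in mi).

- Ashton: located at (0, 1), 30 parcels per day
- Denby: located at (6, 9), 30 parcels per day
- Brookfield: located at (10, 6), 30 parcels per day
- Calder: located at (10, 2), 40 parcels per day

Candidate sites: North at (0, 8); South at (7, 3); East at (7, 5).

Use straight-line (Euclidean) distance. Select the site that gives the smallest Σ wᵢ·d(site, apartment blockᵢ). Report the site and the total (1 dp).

East, total 630.1 mi

Total weighted distance at each candidate:
  North (0, 8): total = 1164.9
  South (7, 3): total = 654.7
  East (7, 5): total = 630.1
Minimum is at East with total 630.1 mi.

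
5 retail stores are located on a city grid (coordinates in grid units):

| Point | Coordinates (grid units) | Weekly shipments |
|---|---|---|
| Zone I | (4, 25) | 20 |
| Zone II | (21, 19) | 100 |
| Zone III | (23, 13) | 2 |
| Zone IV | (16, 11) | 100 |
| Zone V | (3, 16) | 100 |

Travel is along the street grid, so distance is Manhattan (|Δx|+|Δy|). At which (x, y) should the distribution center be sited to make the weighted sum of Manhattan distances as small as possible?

(16, 16)

Manhattan distance separates: Σwᵢ(|x−xᵢ|+|y−yᵢ|) = Σwᵢ|x−xᵢ| + Σwᵢ|y−yᵢ|, so x and y are optimised independently as 1-D weighted medians.
Total weight W = 322; half = 161.
x-coordinate, sorted with cumulative weight:
  x=3 (Zone V, w=100) cum 100
  x=4 (Zone I, w=20) cum 120
  x=16 (Zone IV, w=100) cum 220  ← median
  x=21 (Zone II, w=100) cum 320
  x=23 (Zone III, w=2) cum 322
⇒ x* = 16
y-coordinate, sorted with cumulative weight:
  y=11 (Zone IV, w=100) cum 100
  y=13 (Zone III, w=2) cum 102
  y=16 (Zone V, w=100) cum 202  ← median
  y=19 (Zone II, w=100) cum 302
  y=25 (Zone I, w=20) cum 322
⇒ y* = 16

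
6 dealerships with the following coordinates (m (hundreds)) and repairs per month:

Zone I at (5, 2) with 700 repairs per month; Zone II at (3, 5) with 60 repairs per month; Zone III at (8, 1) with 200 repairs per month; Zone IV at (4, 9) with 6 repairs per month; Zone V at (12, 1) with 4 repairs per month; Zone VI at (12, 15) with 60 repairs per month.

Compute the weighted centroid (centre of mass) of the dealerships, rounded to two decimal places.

(5.90, 2.77)

The minimiser of Σwᵢ‖p−pᵢ‖² is the weighted centroid p* = (Σwᵢpᵢ)/(Σwᵢ).
Σwᵢ = 1030.
Σwᵢxᵢ = 700·5 + 60·3 + 200·8 + 6·4 + 4·12 + 60·12 = 6072.
Σwᵢyᵢ = 700·2 + 60·5 + 200·1 + 6·9 + 4·1 + 60·15 = 2858.
x* = 6072/1030 = 5.90, y* = 2858/1030 = 2.77.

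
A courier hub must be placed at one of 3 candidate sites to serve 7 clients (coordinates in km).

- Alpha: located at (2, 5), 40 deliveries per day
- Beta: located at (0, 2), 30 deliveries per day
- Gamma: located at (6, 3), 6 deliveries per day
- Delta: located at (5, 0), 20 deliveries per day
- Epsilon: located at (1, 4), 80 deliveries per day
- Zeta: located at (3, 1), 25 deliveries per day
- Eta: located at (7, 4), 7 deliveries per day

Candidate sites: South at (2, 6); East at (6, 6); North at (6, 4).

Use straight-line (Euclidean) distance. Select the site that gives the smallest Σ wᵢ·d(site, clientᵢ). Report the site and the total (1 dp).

Total weighted distance at each candidate:
  South (2, 6): total = 682.4
  East (6, 6): total = 1113.2
  North (6, 4): total = 956.2
Minimum is at South with total 682.4 km.

South, total 682.4 km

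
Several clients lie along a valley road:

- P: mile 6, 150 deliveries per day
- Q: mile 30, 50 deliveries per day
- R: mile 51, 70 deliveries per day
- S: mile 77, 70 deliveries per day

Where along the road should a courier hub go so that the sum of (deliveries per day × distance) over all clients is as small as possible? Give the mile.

x = 30

For a sum of weighted absolute distances on a line, the optimum is the weighted median (not the mean). Total weight W = 340; half-weight = 170.
Sort by position and accumulate weight:
  mile 6 (P, w=150) → cum 150
  mile 30 (Q, w=50) → cum 200  ≥ 170 → median here
  mile 51 (R, w=70) → cum 270
  mile 77 (S, w=70) → cum 340
Optimal location: mile 30.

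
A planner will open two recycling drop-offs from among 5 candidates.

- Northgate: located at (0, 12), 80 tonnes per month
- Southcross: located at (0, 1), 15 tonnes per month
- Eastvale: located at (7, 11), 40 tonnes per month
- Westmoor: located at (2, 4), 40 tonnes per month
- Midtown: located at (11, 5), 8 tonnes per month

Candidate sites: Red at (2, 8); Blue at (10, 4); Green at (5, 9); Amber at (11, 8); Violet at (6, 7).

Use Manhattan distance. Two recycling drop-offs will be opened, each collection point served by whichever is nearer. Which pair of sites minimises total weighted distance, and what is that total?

Evaluate every pair (each demand assigned to the nearer of the two):
  {Red, Green}: total = 1015
  {Red, Violet}: total = 1031
  {Red, Amber}: total = 1079
  {Red, Blue}: total = 1111
  {Green, Violet}: total = 1316
  {Blue, Green}: total = 1331
  {Green, Amber}: total = 1339
  {Blue, Violet}: total = 1556
  {Amber, Violet}: total = 1564
  {Blue, Amber}: total = 2011
Best pair: {Red, Green} with total 1015.

{Red, Green}, total 1015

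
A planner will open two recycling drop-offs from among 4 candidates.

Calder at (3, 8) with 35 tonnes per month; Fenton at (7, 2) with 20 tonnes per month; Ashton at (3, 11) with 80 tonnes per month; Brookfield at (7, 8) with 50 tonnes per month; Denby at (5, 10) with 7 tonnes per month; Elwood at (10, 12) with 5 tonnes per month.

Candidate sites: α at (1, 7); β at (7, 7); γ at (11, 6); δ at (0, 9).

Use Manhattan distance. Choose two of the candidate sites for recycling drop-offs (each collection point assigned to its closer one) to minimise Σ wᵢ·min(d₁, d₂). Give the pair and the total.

Evaluate every pair (each demand assigned to the nearer of the two):
  {β, δ}: total = 765
  {α, β}: total = 810
  {β, γ}: total = 1035
  {γ, δ}: total = 1077
  {α, γ}: total = 1129
  {α, δ}: total = 1182
Best pair: {β, δ} with total 765.

{β, δ}, total 765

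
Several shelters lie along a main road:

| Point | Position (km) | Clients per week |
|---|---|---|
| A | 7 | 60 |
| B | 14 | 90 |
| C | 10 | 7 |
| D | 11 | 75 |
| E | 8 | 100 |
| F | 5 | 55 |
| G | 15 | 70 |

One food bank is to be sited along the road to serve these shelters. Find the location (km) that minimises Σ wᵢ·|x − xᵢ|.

For a sum of weighted absolute distances on a line, the optimum is the weighted median (not the mean). Total weight W = 457; half-weight = 228.5.
Sort by position and accumulate weight:
  km 5 (F, w=55) → cum 55
  km 7 (A, w=60) → cum 115
  km 8 (E, w=100) → cum 215
  km 10 (C, w=7) → cum 222
  km 11 (D, w=75) → cum 297  ≥ 228.5 → median here
  km 14 (B, w=90) → cum 387
  km 15 (G, w=70) → cum 457
Optimal location: km 11.

x = 11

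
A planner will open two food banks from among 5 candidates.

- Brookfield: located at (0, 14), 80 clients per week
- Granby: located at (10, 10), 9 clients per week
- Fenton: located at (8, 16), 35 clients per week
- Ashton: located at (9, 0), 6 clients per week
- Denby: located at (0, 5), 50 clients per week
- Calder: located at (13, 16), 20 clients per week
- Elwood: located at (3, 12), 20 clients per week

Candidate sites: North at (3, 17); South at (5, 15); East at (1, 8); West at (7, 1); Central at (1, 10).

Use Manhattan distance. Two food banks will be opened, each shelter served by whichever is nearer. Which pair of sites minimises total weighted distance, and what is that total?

Evaluate every pair (each demand assigned to the nearer of the two):
  {South, East}: total = 1286
  {South, Central}: total = 1289
  {North, Central}: total = 1399
  {North, East}: total = 1405
  {South, West}: total = 1558
  {East, Central}: total = 1672
  {North, West}: total = 1686
  {West, Central}: total = 1694
  {North, South}: total = 1854
  {East, West}: total = 1922
Best pair: {South, East} with total 1286.

{South, East}, total 1286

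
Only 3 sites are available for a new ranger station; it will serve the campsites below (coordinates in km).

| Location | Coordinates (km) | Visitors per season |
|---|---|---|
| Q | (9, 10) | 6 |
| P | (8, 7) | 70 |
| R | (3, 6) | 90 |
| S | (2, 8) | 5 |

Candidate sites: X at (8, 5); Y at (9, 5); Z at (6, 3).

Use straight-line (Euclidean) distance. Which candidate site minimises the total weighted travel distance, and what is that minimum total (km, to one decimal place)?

Total weighted distance at each candidate:
  X (8, 5): total = 663.0
  Y (9, 5): total = 772.1
  Z (6, 3): total = 772.6
Minimum is at X with total 663.0 km.

X, total 663.0 km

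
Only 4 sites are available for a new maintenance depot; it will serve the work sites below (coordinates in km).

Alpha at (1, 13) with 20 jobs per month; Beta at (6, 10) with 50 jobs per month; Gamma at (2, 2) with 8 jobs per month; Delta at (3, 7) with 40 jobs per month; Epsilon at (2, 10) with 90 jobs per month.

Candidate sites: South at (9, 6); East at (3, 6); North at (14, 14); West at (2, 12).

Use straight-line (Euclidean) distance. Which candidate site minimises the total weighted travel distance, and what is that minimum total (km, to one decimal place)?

Total weighted distance at each candidate:
  South (9, 6): total = 1496.0
  East (3, 6): total = 839.7
  North (14, 14): total = 2503.7
  West (2, 12): total = 715.9
Minimum is at West with total 715.9 km.

West, total 715.9 km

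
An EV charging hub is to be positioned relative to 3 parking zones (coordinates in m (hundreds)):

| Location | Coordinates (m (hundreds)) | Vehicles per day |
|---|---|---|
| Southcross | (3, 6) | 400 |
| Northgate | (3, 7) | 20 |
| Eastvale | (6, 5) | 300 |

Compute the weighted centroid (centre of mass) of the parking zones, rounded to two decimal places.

(4.25, 5.61)

The minimiser of Σwᵢ‖p−pᵢ‖² is the weighted centroid p* = (Σwᵢpᵢ)/(Σwᵢ).
Σwᵢ = 720.
Σwᵢxᵢ = 400·3 + 20·3 + 300·6 = 3060.
Σwᵢyᵢ = 400·6 + 20·7 + 300·5 = 4040.
x* = 3060/720 = 4.25, y* = 4040/720 = 5.61.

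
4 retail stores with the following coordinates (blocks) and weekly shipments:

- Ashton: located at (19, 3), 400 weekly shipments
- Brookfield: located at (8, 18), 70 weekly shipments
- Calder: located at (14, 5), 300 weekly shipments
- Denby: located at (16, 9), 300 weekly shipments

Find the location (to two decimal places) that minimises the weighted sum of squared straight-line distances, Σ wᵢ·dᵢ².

(16.04, 6.22)

The minimiser of Σwᵢ‖p−pᵢ‖² is the weighted centroid p* = (Σwᵢpᵢ)/(Σwᵢ).
Σwᵢ = 1070.
Σwᵢxᵢ = 400·19 + 70·8 + 300·14 + 300·16 = 17160.
Σwᵢyᵢ = 400·3 + 70·18 + 300·5 + 300·9 = 6660.
x* = 17160/1070 = 16.04, y* = 6660/1070 = 6.22.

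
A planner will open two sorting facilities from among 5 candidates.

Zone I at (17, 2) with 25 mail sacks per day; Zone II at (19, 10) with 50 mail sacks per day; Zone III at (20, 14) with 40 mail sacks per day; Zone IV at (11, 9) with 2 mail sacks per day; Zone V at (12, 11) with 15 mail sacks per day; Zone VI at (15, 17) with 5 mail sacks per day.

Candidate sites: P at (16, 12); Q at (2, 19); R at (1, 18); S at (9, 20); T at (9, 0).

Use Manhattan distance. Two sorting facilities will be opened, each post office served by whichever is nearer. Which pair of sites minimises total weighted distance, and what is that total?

{P, T}, total 861

Evaluate every pair (each demand assigned to the nearer of the two):
  {P, T}: total = 861
  {P, Q}: total = 886
  {P, R}: total = 886
  {P, S}: total = 886
  {S, T}: total = 2177
  {Q, T}: total = 2477
  {R, T}: total = 2477
  {Q, S}: total = 2581
  {R, S}: total = 2581
  {Q, R}: total = 3403
Best pair: {P, T} with total 861.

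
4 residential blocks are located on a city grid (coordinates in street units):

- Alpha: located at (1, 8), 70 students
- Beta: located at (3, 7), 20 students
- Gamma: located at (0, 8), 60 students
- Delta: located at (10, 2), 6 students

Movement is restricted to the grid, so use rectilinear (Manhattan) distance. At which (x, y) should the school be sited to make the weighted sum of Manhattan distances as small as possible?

Manhattan distance separates: Σwᵢ(|x−xᵢ|+|y−yᵢ|) = Σwᵢ|x−xᵢ| + Σwᵢ|y−yᵢ|, so x and y are optimised independently as 1-D weighted medians.
Total weight W = 156; half = 78.
x-coordinate, sorted with cumulative weight:
  x=0 (Gamma, w=60) cum 60
  x=1 (Alpha, w=70) cum 130  ← median
  x=3 (Beta, w=20) cum 150
  x=10 (Delta, w=6) cum 156
⇒ x* = 1
y-coordinate, sorted with cumulative weight:
  y=2 (Delta, w=6) cum 6
  y=7 (Beta, w=20) cum 26
  y=8 (Alpha, w=70) cum 96  ← median
  y=8 (Gamma, w=60) cum 156
⇒ y* = 8

(1, 8)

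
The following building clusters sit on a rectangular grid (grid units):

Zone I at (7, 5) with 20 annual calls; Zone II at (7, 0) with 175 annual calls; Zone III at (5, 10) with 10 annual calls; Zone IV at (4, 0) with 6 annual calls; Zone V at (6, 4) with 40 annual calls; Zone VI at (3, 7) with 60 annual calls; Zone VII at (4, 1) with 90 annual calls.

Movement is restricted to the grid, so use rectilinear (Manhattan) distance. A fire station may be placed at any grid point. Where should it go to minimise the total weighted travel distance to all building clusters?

(6, 1)

Manhattan distance separates: Σwᵢ(|x−xᵢ|+|y−yᵢ|) = Σwᵢ|x−xᵢ| + Σwᵢ|y−yᵢ|, so x and y are optimised independently as 1-D weighted medians.
Total weight W = 401; half = 200.5.
x-coordinate, sorted with cumulative weight:
  x=3 (Zone VI, w=60) cum 60
  x=4 (Zone IV, w=6) cum 66
  x=4 (Zone VII, w=90) cum 156
  x=5 (Zone III, w=10) cum 166
  x=6 (Zone V, w=40) cum 206  ← median
  x=7 (Zone I, w=20) cum 226
  x=7 (Zone II, w=175) cum 401
⇒ x* = 6
y-coordinate, sorted with cumulative weight:
  y=0 (Zone II, w=175) cum 175
  y=0 (Zone IV, w=6) cum 181
  y=1 (Zone VII, w=90) cum 271  ← median
  y=4 (Zone V, w=40) cum 311
  y=5 (Zone I, w=20) cum 331
  y=7 (Zone VI, w=60) cum 391
  y=10 (Zone III, w=10) cum 401
⇒ y* = 1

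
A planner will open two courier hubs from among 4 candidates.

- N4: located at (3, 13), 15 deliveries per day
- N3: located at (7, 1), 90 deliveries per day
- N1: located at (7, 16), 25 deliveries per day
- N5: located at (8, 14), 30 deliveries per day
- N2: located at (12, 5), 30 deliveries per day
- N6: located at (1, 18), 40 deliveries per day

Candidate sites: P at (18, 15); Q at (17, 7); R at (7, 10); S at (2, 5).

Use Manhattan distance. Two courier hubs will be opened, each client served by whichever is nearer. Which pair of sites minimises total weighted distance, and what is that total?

{Q, R}, total 1985

Evaluate every pair (each demand assigned to the nearer of the two):
  {Q, R}: total = 1985
  {P, R}: total = 2075
  {R, S}: total = 2075
  {P, S}: total = 2435
  {Q, S}: total = 2565
  {P, Q}: total = 3335
Best pair: {Q, R} with total 1985.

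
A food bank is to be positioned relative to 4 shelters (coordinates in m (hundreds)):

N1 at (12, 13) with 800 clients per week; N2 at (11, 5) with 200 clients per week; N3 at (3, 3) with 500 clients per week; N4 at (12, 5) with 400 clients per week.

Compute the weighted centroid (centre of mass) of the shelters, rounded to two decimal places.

The minimiser of Σwᵢ‖p−pᵢ‖² is the weighted centroid p* = (Σwᵢpᵢ)/(Σwᵢ).
Σwᵢ = 1900.
Σwᵢxᵢ = 800·12 + 200·11 + 500·3 + 400·12 = 18100.
Σwᵢyᵢ = 800·13 + 200·5 + 500·3 + 400·5 = 14900.
x* = 18100/1900 = 9.53, y* = 14900/1900 = 7.84.

(9.53, 7.84)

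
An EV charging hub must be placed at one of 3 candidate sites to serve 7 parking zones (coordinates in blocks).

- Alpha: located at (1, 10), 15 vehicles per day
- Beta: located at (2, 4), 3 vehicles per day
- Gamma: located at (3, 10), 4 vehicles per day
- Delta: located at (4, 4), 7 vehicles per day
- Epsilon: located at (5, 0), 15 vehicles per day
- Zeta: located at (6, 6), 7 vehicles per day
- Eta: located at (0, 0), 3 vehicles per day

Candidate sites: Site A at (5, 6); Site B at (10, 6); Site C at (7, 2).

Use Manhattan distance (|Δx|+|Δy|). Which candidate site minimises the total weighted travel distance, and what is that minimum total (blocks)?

Site A, total 310 blocks

Total weighted distance at each candidate:
  Site A (5, 6): total = 310
  Site B (10, 6): total = 566
  Site C (7, 2): total = 436
Minimum is at Site A with total 310 blocks.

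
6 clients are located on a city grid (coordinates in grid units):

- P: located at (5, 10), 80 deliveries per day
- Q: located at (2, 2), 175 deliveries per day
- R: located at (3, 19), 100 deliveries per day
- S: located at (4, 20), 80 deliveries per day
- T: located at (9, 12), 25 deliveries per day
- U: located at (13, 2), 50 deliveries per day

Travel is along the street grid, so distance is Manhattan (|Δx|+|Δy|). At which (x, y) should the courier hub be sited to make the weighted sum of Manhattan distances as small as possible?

Manhattan distance separates: Σwᵢ(|x−xᵢ|+|y−yᵢ|) = Σwᵢ|x−xᵢ| + Σwᵢ|y−yᵢ|, so x and y are optimised independently as 1-D weighted medians.
Total weight W = 510; half = 255.
x-coordinate, sorted with cumulative weight:
  x=2 (Q, w=175) cum 175
  x=3 (R, w=100) cum 275  ← median
  x=4 (S, w=80) cum 355
  x=5 (P, w=80) cum 435
  x=9 (T, w=25) cum 460
  x=13 (U, w=50) cum 510
⇒ x* = 3
y-coordinate, sorted with cumulative weight:
  y=2 (Q, w=175) cum 175
  y=2 (U, w=50) cum 225
  y=10 (P, w=80) cum 305  ← median
  y=12 (T, w=25) cum 330
  y=19 (R, w=100) cum 430
  y=20 (S, w=80) cum 510
⇒ y* = 10

(3, 10)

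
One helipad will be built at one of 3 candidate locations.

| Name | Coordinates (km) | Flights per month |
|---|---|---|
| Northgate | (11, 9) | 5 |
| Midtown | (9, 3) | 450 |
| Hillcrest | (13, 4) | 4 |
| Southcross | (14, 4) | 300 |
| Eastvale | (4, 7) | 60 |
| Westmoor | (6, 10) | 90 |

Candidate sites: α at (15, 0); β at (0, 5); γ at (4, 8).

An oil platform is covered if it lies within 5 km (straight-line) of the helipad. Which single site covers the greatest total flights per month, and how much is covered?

Coverage radius r = 5 km; a point is covered iff (Δx)²+(Δy)² ≤ 5² = 25.
  α (15, 0): covers {Hillcrest, Southcross} → 304
  β (0, 5): covers {Eastvale} → 60
  γ (4, 8): covers {Eastvale, Westmoor} → 150
Maximum coverage at α: 304 flights per month.

α, covering 304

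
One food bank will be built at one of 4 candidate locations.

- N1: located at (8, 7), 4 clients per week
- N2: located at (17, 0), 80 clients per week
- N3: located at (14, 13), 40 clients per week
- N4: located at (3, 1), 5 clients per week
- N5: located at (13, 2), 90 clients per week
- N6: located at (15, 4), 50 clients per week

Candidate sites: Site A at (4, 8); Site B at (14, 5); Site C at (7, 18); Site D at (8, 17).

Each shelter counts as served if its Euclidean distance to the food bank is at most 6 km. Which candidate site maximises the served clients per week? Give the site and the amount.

Coverage radius r = 6 km; a point is covered iff (Δx)²+(Δy)² ≤ 6² = 36.
  Site A (4, 8): covers {N1} → 4
  Site B (14, 5): covers {N2, N5, N6} → 220
  Site C (7, 18): covers {none} → 0
  Site D (8, 17): covers {none} → 0
Maximum coverage at Site B: 220 clients per week.

Site B, covering 220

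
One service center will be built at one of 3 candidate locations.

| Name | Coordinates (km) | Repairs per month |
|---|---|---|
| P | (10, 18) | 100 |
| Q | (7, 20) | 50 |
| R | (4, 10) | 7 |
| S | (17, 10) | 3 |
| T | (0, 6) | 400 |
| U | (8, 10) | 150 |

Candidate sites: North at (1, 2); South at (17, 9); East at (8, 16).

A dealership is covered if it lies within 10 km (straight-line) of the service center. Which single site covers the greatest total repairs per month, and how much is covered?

Coverage radius r = 10 km; a point is covered iff (Δx)²+(Δy)² ≤ 10² = 100.
  North (1, 2): covers {R, T} → 407
  South (17, 9): covers {S, U} → 153
  East (8, 16): covers {P, Q, R, U} → 307
Maximum coverage at North: 407 repairs per month.

North, covering 407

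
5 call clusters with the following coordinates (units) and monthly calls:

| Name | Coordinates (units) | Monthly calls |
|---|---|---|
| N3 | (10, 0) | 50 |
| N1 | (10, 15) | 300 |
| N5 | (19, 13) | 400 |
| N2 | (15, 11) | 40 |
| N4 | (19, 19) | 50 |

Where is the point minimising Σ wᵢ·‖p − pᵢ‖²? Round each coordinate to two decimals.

(15.06, 13.20)

The minimiser of Σwᵢ‖p−pᵢ‖² is the weighted centroid p* = (Σwᵢpᵢ)/(Σwᵢ).
Σwᵢ = 840.
Σwᵢxᵢ = 50·10 + 300·10 + 400·19 + 40·15 + 50·19 = 12650.
Σwᵢyᵢ = 50·0 + 300·15 + 400·13 + 40·11 + 50·19 = 11090.
x* = 12650/840 = 15.06, y* = 11090/840 = 13.20.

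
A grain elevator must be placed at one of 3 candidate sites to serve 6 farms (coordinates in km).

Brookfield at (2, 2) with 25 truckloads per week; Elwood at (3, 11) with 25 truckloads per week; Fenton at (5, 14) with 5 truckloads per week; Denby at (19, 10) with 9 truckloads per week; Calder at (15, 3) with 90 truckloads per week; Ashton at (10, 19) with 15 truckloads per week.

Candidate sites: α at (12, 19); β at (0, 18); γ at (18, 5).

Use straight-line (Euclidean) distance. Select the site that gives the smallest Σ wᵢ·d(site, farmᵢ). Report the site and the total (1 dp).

Total weighted distance at each candidate:
  α (12, 19): total = 2434.8
  β (0, 18): total = 2871.0
  γ (18, 5): total = 1502.2
Minimum is at γ with total 1502.2 km.

γ, total 1502.2 km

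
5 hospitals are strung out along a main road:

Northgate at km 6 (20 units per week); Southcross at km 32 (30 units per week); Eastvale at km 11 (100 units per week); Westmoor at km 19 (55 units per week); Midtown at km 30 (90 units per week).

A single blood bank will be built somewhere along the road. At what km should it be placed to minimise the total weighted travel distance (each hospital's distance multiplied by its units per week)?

x = 19

For a sum of weighted absolute distances on a line, the optimum is the weighted median (not the mean). Total weight W = 295; half-weight = 147.5.
Sort by position and accumulate weight:
  km 6 (Northgate, w=20) → cum 20
  km 11 (Eastvale, w=100) → cum 120
  km 19 (Westmoor, w=55) → cum 175  ≥ 147.5 → median here
  km 30 (Midtown, w=90) → cum 265
  km 32 (Southcross, w=30) → cum 295
Optimal location: km 19.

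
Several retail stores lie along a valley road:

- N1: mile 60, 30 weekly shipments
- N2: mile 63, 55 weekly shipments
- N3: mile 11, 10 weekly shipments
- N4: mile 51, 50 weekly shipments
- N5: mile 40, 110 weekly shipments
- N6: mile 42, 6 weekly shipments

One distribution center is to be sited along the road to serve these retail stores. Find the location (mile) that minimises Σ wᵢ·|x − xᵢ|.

For a sum of weighted absolute distances on a line, the optimum is the weighted median (not the mean). Total weight W = 261; half-weight = 130.5.
Sort by position and accumulate weight:
  mile 11 (N3, w=10) → cum 10
  mile 40 (N5, w=110) → cum 120
  mile 42 (N6, w=6) → cum 126
  mile 51 (N4, w=50) → cum 176  ≥ 130.5 → median here
  mile 60 (N1, w=30) → cum 206
  mile 63 (N2, w=55) → cum 261
Optimal location: mile 51.

x = 51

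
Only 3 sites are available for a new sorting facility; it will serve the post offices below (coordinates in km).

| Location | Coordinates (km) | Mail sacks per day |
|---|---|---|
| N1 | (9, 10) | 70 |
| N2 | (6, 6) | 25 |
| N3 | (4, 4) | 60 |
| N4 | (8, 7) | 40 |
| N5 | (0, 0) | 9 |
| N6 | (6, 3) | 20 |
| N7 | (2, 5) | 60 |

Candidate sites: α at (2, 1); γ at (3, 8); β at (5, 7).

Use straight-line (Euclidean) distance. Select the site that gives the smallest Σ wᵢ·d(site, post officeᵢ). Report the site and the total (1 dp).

β, total 1071.3 km

Total weighted distance at each candidate:
  α (2, 1): total = 1863.5
  γ (3, 8): total = 1367.5
  β (5, 7): total = 1071.3
Minimum is at β with total 1071.3 km.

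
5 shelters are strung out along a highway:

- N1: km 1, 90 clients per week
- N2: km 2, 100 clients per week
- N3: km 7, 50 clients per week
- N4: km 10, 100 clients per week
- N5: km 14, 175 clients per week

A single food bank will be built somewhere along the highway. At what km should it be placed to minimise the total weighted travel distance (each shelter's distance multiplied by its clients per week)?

x = 10

For a sum of weighted absolute distances on a line, the optimum is the weighted median (not the mean). Total weight W = 515; half-weight = 257.5.
Sort by position and accumulate weight:
  km 1 (N1, w=90) → cum 90
  km 2 (N2, w=100) → cum 190
  km 7 (N3, w=50) → cum 240
  km 10 (N4, w=100) → cum 340  ≥ 257.5 → median here
  km 14 (N5, w=175) → cum 515
Optimal location: km 10.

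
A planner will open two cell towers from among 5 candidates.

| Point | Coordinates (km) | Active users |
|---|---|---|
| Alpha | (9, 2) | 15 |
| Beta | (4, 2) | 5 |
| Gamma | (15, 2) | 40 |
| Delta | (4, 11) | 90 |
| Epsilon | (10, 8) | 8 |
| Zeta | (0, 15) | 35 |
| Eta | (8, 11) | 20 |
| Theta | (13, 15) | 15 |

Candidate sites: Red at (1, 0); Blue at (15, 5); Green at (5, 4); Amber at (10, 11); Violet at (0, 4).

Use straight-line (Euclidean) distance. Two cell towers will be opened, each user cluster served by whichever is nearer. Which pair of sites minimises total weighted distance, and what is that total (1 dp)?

{Blue, Amber}, total 1330.7

Evaluate every pair (each demand assigned to the nearer of the two):
  {Blue, Amber}: total = 1330.7
  {Green, Amber}: total = 1542.1
  {Blue, Green}: total = 1609.5
  {Red, Amber}: total = 1609.5
  {Amber, Violet}: total = 1626.0
  {Blue, Violet}: total = 1737.6
  {Green, Violet}: total = 1915.1
  {Red, Green}: total = 1953.0
  {Red, Blue}: total = 2175.0
  {Red, Violet}: total = 2372.2
Best pair: {Blue, Amber} with total 1330.7.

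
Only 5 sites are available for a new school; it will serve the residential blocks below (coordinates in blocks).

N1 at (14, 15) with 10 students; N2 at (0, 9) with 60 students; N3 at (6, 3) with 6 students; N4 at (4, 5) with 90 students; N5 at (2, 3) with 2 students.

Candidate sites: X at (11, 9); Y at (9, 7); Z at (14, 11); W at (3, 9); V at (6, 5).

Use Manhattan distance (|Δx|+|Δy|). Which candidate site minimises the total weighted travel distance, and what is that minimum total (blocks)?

W, total 868 blocks

Total weighted distance at each candidate:
  X (11, 9): total = 1836
  Y (9, 7): total = 1484
  Z (14, 11): total = 2576
  W (3, 9): total = 868
  V (6, 5): total = 984
Minimum is at W with total 868 blocks.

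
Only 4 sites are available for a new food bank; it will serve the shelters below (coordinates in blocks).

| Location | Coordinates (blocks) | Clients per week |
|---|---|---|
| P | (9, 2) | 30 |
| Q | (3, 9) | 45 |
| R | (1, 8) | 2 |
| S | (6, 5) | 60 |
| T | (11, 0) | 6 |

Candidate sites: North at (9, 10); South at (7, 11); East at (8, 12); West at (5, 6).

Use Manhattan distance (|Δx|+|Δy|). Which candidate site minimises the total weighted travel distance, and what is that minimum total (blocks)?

West, total 669 blocks

Total weighted distance at each candidate:
  North (9, 10): total = 1127
  South (7, 11): total = 1128
  East (8, 12): total = 1342
  West (5, 6): total = 669
Minimum is at West with total 669 blocks.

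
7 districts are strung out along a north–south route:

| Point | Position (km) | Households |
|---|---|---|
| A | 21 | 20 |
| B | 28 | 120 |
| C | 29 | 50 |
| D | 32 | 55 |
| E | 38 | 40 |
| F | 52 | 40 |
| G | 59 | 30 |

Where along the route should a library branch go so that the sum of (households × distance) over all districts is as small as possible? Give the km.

x = 29

For a sum of weighted absolute distances on a line, the optimum is the weighted median (not the mean). Total weight W = 355; half-weight = 177.5.
Sort by position and accumulate weight:
  km 21 (A, w=20) → cum 20
  km 28 (B, w=120) → cum 140
  km 29 (C, w=50) → cum 190  ≥ 177.5 → median here
  km 32 (D, w=55) → cum 245
  km 38 (E, w=40) → cum 285
  km 52 (F, w=40) → cum 325
  km 59 (G, w=30) → cum 355
Optimal location: km 29.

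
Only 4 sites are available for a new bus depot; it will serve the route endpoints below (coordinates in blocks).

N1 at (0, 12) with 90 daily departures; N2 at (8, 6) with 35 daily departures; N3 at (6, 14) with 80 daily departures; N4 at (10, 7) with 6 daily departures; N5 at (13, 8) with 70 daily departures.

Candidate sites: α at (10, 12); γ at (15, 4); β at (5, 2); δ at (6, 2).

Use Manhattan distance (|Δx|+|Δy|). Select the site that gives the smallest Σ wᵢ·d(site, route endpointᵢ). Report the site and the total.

α, total 2180 blocks

Total weighted distance at each candidate:
  α (10, 12): total = 2180
  γ (15, 4): total = 4373
  β (5, 2): total = 3675
  δ (6, 2): total = 3574
Minimum is at α with total 2180 blocks.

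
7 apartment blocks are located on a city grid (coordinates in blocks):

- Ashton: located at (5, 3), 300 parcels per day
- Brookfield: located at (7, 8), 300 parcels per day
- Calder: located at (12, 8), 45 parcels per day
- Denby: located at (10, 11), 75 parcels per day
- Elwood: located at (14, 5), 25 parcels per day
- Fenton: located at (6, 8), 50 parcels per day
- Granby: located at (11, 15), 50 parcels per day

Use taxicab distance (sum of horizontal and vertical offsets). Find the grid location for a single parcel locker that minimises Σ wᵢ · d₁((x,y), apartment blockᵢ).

Manhattan distance separates: Σwᵢ(|x−xᵢ|+|y−yᵢ|) = Σwᵢ|x−xᵢ| + Σwᵢ|y−yᵢ|, so x and y are optimised independently as 1-D weighted medians.
Total weight W = 845; half = 422.5.
x-coordinate, sorted with cumulative weight:
  x=5 (Ashton, w=300) cum 300
  x=6 (Fenton, w=50) cum 350
  x=7 (Brookfield, w=300) cum 650  ← median
  x=10 (Denby, w=75) cum 725
  x=11 (Granby, w=50) cum 775
  x=12 (Calder, w=45) cum 820
  x=14 (Elwood, w=25) cum 845
⇒ x* = 7
y-coordinate, sorted with cumulative weight:
  y=3 (Ashton, w=300) cum 300
  y=5 (Elwood, w=25) cum 325
  y=8 (Brookfield, w=300) cum 625  ← median
  y=8 (Calder, w=45) cum 670
  y=8 (Fenton, w=50) cum 720
  y=11 (Denby, w=75) cum 795
  y=15 (Granby, w=50) cum 845
⇒ y* = 8

(7, 8)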